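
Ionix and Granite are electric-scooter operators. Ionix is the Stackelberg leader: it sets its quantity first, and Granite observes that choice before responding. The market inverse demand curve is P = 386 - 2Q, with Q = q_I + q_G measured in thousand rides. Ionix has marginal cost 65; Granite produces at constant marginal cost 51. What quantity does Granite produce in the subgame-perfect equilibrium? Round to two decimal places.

45.38

Solve by backward induction. Given q_I, the follower Granite maximises π_G = (386 - 2q_I - 2q_G)q_G - 51q_G.
Setting the follower's marginal profit to zero, 335 - 2q_I - 4q_G = 0, i.e. q_G = (335 - 2q_I)/4.
The leader anticipates this reaction. Substituting into P = 386 - 2Q gives P = 437/2 - q_I, so π_I = (437/2 - q_I)q_I - 65q_I.
The leader's first-order condition 307/2 - 2q_I = 0 yields q_I = 307/4.
Then q_G = (335 - 2·(307/4))/4 = 363/8.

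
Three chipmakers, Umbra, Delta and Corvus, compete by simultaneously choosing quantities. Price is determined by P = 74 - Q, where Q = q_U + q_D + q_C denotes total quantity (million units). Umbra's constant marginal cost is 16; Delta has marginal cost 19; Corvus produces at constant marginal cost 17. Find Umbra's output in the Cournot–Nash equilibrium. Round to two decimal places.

Umbra's profit: π_U = (74 - Q)q_U - (16q_U). Setting ∂π_U/∂q_U = 0: 58 - 2q_U - (q_D + q_C) = 0.
Delta's profit: π_D = (74 - Q)q_D - (19q_D). Setting ∂π_D/∂q_D = 0: 55 - 2q_D - (q_U + q_C) = 0.
Corvus's first-order condition: 57 - 2q_C - (q_U + q_D) = 0.
Adding the 3 conditions: 170 − 2Q − 2Q = 0, i.e. Q = 85/2.
Back-substituting: q_U = (58 − 85/2) = 31/2, q_D = (55 − 85/2) = 25/2, q_C = (57 − 85/2) = 29/2.

15.50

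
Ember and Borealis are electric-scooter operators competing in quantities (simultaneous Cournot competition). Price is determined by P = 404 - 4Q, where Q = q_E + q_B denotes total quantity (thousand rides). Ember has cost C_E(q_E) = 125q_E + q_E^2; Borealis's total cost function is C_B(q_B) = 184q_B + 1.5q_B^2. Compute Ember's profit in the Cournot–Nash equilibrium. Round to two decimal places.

2711.48

Ember's profit: π_E = (404 - 4Q)q_E - (125q_E + q_E²). Setting ∂π_E/∂q_E = 0: 279 - 10q_E - 4(q_B) = 0.
Borealis's profit: π_B = (404 - 4Q)q_B - (184q_B + (3/2)q_B²). Setting ∂π_B/∂q_B = 0: 220 - 11q_B - 4(q_E) = 0.
Rearranging gives the reaction functions q_E = (279 - 4q_B)/10 and q_B = (220 - 4q_E)/11.
Substituting one into the other gives q_E = 23.2872 and q_B = 542/47.
Price P = 404 - 4·34.8191 = 264.7234.
Ember's profit: 264.7234·23.2872 - 125·23.2872 - 23.2872² = 2711.4763.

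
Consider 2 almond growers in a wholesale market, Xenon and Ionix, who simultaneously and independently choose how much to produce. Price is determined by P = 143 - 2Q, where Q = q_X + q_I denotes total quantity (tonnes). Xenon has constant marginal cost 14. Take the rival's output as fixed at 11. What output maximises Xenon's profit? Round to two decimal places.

26.75

With the rival's output fixed at 11, Xenon's profit is π_X = (143 - 2·11 - 2q_X)q_X - (14q_X) = (121 - 2q_X)q_X - (14q_X).
∂π_X/∂q_X = 107 - 4q_X = 0, so q_X = 107/4.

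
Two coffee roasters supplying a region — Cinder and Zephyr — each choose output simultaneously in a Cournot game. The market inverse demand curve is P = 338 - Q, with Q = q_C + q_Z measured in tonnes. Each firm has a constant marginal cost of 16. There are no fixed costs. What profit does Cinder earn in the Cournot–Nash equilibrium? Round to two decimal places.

A representative firm's profit is π_i = q_i(338 - Q) - 16q_i.
First-order condition (treating rivals' output as given): 322 - 2q_i - q_j = 0.
By symmetry each firm produces the same amount; substituting q_j = q_i yields q_i = 322/3.
Price P = 338 - 644/3 = 370/3.
Cinder's profit: (370/3 - 16)·(322/3) = 11520.4444.

11520.44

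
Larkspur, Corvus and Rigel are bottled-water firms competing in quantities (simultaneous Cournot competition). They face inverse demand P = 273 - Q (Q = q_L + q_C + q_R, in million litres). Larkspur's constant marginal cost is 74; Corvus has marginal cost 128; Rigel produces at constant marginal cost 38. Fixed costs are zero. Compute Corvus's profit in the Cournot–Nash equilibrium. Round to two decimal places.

0.06

Larkspur's profit: π_L = (273 - Q)q_L - (74q_L). Setting ∂π_L/∂q_L = 0: 199 - 2q_L - (q_C + q_R) = 0.
Corvus's first-order condition: 145 - 2q_C - (q_L + q_R) = 0.
Rigel's profit: π_R = (273 - Q)q_R - (38q_R). Setting ∂π_R/∂q_R = 0: 235 - 2q_R - (q_L + q_C) = 0.
Adding the 3 first-order conditions: 579 − 4Q = 0, so Q = 579/4.
Back-substituting: q_L = (199 − 579/4) = 217/4, q_C = (145 − 579/4) = 1/4, q_R = (235 − 579/4) = 361/4.
Price P = 273 - 579/4 = 513/4.
Corvus's profit: (513/4 - 128)·(1/4) = 1/16.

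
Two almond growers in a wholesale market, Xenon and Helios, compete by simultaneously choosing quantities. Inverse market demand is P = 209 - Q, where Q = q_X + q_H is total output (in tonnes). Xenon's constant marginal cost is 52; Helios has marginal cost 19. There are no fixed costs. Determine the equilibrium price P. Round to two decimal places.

93.33

Xenon's profit: π_X = (209 - Q)q_X - (52q_X). Setting ∂π_X/∂q_X = 0: 157 - 2q_X - (q_H) = 0.
Helios's first-order condition: 190 - 2q_H - (q_X) = 0.
Rearranging gives the reaction functions q_X = (157 - q_H)/2 and q_H = (190 - q_X)/2.
Substituting one into the other gives q_X = 124/3 and q_H = 223/3.
Total output Q = 347/3, so price P = 209 - 347/3 = 280/3.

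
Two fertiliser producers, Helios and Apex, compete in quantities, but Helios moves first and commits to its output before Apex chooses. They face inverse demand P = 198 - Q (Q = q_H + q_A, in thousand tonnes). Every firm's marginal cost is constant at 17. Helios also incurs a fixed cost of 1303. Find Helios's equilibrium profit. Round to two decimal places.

Solve by backward induction. Given q_H, the follower Apex maximises π_A = (198 - q_H - q_A)q_A - 17q_A.
Follower FOC: 181 - q_H - 2q_A = 0, so q_A(q_H) = (181 - q_H)/2.
The leader anticipates this reaction. Substituting into P = 198 - Q gives P = 215/2 - (1/2)q_H, so π_H = (215/2 - (1/2)q_H)q_H - 17q_H.
The leader's first-order condition 181/2 - q_H = 0 yields q_H = 181/2.
Then q_A = (181 - 181/2)/2 = 181/4.
Price P = 198 - 543/4 = 249/4.
Helios's profit: (249/4 - 17)·(181/2) - 1303 = 2792.1250.

2792.13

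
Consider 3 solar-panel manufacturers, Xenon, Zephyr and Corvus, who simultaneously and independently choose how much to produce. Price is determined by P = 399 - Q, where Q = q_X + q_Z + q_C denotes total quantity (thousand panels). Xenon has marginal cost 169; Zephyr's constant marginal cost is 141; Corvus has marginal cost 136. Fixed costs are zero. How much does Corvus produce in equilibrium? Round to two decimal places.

Xenon's profit: π_X = (399 - Q)q_X - (169q_X). Setting ∂π_X/∂q_X = 0: 230 - 2q_X - (q_Z + q_C) = 0.
Zephyr's first-order condition: 258 - 2q_Z - (q_X + q_C) = 0.
Corvus's first-order condition: 263 - 2q_C - (q_X + q_Z) = 0.
Summing all 3 equations gives 751 − 4Q = 0, hence Q = 751/4.
Back-substituting: q_X = (230 − 751/4) = 169/4, q_Z = (258 − 751/4) = 281/4, q_C = (263 − 751/4) = 301/4.

75.25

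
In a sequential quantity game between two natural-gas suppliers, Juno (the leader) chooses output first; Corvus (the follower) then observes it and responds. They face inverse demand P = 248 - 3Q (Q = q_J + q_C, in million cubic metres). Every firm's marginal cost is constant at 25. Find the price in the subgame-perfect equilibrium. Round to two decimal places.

80.75

Solve by backward induction. Given q_J, the follower Corvus maximises π_C = (248 - 3q_J - 3q_C)q_C - 25q_C.
Follower FOC: 223 - 3q_J - 6q_C = 0, so q_C(q_J) = (223 - 3q_J)/6.
The leader anticipates this reaction. Substituting into P = 248 - 3Q gives P = 273/2 - (3/2)q_J, so π_J = (273/2 - (3/2)q_J)q_J - 25q_J.
The leader's first-order condition 223/2 - 3q_J = 0 yields q_J = 223/6.
Then q_C = (223 - 3·(223/6))/6 = 223/12.
Total output Q = 223/4, so price P = 248 - 3·(223/4) = 323/4.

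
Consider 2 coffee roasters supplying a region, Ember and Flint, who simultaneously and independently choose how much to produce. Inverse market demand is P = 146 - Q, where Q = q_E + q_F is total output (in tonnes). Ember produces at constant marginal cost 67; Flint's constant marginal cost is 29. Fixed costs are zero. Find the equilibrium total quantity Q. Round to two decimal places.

65.33

Ember's profit: π_E = (146 - Q)q_E - (67q_E). Setting ∂π_E/∂q_E = 0: 79 - 2q_E - (q_F) = 0.
Flint's profit: π_F = (146 - Q)q_F - (29q_F). Setting ∂π_F/∂q_F = 0: 117 - 2q_F - (q_E) = 0.
Best responses: q_E = (79 - q_F)/2, q_F = (117 - q_E)/2.
Solving the pair: q_E = 41/3, q_F = 155/3.
Total output Q = 41/3 + 155/3 = 196/3.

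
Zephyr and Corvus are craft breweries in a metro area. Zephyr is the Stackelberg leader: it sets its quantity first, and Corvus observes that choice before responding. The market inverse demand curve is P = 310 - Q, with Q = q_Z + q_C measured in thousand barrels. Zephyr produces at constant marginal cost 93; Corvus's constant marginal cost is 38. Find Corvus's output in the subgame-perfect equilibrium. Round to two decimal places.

95.50

The follower Corvus best-responds to any q_Z: π_C = (310 - Q)q_C - 38q_C.
Follower FOC: 272 - q_Z - 2q_C = 0, so q_C(q_Z) = (272 - q_Z)/2.
Zephyr substitutes q_C(q_Z) into its own profit: π_Z = q_Z(310 - q_Z - (272 - q_Z)/2) - 93q_Z = (174 - (1/2)q_Z)q_Z - 93q_Z.
Leader FOC: 81 - q_Z = 0, so q_Z = 81.
Then q_C = (272 - 81)/2 = 191/2.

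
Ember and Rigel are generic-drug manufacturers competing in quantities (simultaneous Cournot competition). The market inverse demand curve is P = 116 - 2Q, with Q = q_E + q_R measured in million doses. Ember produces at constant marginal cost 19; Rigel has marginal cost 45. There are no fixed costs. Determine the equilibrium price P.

Ember's profit: π_E = (116 - 2Q)q_E - (19q_E). Setting ∂π_E/∂q_E = 0: 97 - 4q_E - 2(q_R) = 0.
Rigel's profit: π_R = (116 - 2Q)q_R - (45q_R). Setting ∂π_R/∂q_R = 0: 71 - 4q_R - 2(q_E) = 0.
So q_E = (97 - 2q_R)/4 and q_R = (71 - 2q_E)/4.
Substituting one into the other gives q_E = 41/2 and q_R = 15/2.
Total output Q = 28, so price P = 116 - 2·28 = 60.

60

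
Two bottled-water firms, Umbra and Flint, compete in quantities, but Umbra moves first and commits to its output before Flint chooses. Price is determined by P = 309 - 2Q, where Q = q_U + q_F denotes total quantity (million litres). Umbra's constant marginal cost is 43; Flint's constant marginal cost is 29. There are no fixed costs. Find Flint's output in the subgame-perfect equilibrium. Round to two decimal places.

38.50

Solve by backward induction. Given q_U, the follower Flint maximises π_F = (309 - 2q_U - 2q_F)q_F - 29q_F.
Setting the follower's marginal profit to zero, 280 - 2q_U - 4q_F = 0, i.e. q_F = (280 - 2q_U)/4.
The leader anticipates this reaction. Substituting into P = 309 - 2Q gives P = 169 - q_U, so π_U = (169 - q_U)q_U - 43q_U.
The leader's first-order condition 126 - 2q_U = 0 yields q_U = 63.
Then q_F = (280 - 2·63)/4 = 77/2.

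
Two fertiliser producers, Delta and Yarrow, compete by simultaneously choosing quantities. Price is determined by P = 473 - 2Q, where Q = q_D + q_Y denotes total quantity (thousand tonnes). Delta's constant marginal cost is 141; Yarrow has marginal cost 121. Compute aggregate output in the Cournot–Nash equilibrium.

114

Delta's profit: π_D = (473 - 2Q)q_D - (141q_D). Setting ∂π_D/∂q_D = 0: 332 - 4q_D - 2(q_Y) = 0.
Yarrow's first-order condition: 352 - 4q_Y - 2(q_D) = 0.
Rearranging gives the reaction functions q_D = (332 - 2q_Y)/4 and q_Y = (352 - 2q_D)/4.
Substituting one into the other gives q_D = 52 and q_Y = 62.
Total output Q = 52 + 62 = 114.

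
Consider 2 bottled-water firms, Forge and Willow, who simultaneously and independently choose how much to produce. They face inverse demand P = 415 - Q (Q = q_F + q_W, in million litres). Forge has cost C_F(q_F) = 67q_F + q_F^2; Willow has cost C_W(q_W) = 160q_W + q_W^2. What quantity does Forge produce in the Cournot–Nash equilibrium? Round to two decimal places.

75.80

Forge's profit: π_F = (415 - Q)q_F - (67q_F + q_F²). Setting ∂π_F/∂q_F = 0: 348 - 4q_F - (q_W) = 0.
Willow's profit: π_W = (415 - Q)q_W - (160q_W + q_W²). Setting ∂π_W/∂q_W = 0: 255 - 4q_W - (q_F) = 0.
Best responses: q_F = (348 - q_W)/4, q_W = (255 - q_F)/4.
Solving the pair: q_F = 379/5, q_W = 224/5.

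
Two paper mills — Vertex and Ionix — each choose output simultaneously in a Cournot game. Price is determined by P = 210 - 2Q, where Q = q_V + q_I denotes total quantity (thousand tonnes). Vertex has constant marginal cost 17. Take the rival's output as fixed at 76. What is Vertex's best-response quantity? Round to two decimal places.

With the rival's output fixed at 76, Vertex's profit is π_V = (210 - 2·76 - 2q_V)q_V - (17q_V) = (58 - 2q_V)q_V - (17q_V).
∂π_V/∂q_V = 41 - 4q_V = 0, so q_V = 41/4.

10.25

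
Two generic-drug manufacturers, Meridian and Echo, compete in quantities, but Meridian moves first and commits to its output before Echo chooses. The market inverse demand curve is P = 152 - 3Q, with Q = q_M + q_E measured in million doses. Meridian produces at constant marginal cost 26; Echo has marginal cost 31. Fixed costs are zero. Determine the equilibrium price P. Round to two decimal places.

58.75

Solve by backward induction. Given q_M, the follower Echo maximises π_E = (152 - 3q_M - 3q_E)q_E - 31q_E.
Follower FOC: 121 - 3q_M - 6q_E = 0, so q_E(q_M) = (121 - 3q_M)/6.
Meridian substitutes q_E(q_M) into its own profit: π_M = q_M(152 - 3q_M - (121 - 3q_M)/2) - 26q_M = (183/2 - (3/2)q_M)q_M - 26q_M.
The leader's first-order condition 131/2 - 3q_M = 0 yields q_M = 131/6.
Then q_E = (121 - 3·(131/6))/6 = 37/4.
Total output Q = 373/12, so price P = 152 - 3·(373/12) = 235/4.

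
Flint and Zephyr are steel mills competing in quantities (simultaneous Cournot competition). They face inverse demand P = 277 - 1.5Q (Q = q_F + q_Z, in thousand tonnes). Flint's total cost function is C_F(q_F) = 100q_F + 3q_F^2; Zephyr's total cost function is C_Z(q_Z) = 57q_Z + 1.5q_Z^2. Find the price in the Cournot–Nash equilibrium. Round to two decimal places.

Flint's profit: π_F = (277 - 1.5Q)q_F - (100q_F + 3q_F²). Setting ∂π_F/∂q_F = 0: 177 - 9q_F - (3/2)(q_Z) = 0.
Zephyr's first-order condition: 220 - 6q_Z - (3/2)(q_F) = 0.
So q_F = (177 - (3/2)q_Z)/9 and q_Z = (220 - (3/2)q_F)/6.
Solving the pair: q_F = 976/69, q_Z = 762/23.
Total output Q = 47.2754, so price P = 277 - (3/2)·47.2754 = 206.0870.

206.09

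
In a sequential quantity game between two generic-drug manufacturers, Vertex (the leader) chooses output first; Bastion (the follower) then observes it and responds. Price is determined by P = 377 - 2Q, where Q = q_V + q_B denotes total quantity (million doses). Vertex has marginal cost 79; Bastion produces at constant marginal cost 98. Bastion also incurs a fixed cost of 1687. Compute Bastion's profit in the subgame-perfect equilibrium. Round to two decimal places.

Solve by backward induction. Given q_V, the follower Bastion maximises π_B = (377 - 2q_V - 2q_B)q_B - 98q_B.
Follower FOC: 279 - 2q_V - 4q_B = 0, so q_B(q_V) = (279 - 2q_V)/4.
Vertex substitutes q_B(q_V) into its own profit: π_V = q_V(377 - 2q_V - (279 - 2q_V)/2) - 79q_V = (475/2 - q_V)q_V - 79q_V.
Leader FOC: 317/2 - 2q_V = 0, so q_V = 317/4.
Then q_B = (279 - 2·(317/4))/4 = 241/8.
Price P = 377 - 2·(875/8) = 633/4.
Bastion's profit: (633/4 - 98)·(241/8) - 1687 = 128.0313.

128.03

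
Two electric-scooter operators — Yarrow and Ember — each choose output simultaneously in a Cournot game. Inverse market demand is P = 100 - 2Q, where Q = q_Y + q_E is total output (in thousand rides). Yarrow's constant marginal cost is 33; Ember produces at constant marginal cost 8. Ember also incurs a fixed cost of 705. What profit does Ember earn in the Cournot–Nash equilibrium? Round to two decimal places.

Yarrow's profit: π_Y = (100 - 2Q)q_Y - (33q_Y). Setting ∂π_Y/∂q_Y = 0: 67 - 4q_Y - 2(q_E) = 0.
Ember's profit: π_E = (100 - 2Q)q_E - (8q_E). Setting ∂π_E/∂q_E = 0: 92 - 4q_E - 2(q_Y) = 0.
So q_Y = (67 - 2q_E)/4 and q_E = (92 - 2q_Y)/4.
Solving the pair: q_Y = 7, q_E = 39/2.
Price P = 100 - 2·(53/2) = 47.
Ember's profit: (47 - 8)·(39/2) - 705 = 111/2.

55.50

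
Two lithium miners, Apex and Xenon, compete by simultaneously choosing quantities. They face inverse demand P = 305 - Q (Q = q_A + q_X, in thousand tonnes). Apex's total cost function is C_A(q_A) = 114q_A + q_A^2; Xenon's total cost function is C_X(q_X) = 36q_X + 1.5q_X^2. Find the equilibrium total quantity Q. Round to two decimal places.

82.68

Apex's profit: π_A = (305 - Q)q_A - (114q_A + q_A²). Setting ∂π_A/∂q_A = 0: 191 - 4q_A - (q_X) = 0.
Xenon's profit: π_X = (305 - Q)q_X - (36q_X + (3/2)q_X²). Setting ∂π_X/∂q_X = 0: 269 - 5q_X - (q_A) = 0.
Best responses: q_A = (191 - q_X)/4, q_X = (269 - q_A)/5.
Solving the pair: q_A = 686/19, q_X = 885/19.
Total output Q = 686/19 + 885/19 = 1571/19.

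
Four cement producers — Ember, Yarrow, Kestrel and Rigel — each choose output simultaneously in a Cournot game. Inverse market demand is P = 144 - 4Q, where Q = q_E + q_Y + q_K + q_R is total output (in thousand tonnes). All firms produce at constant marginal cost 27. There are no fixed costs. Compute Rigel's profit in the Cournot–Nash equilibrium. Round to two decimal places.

136.89

A representative firm's profit is π_i = q_i(144 - 4Q) - 27q_i.
First-order condition (treating rivals' output as given): 117 - 8q_i - 4·Σ_{j≠i} q_j = 0.
By symmetry each firm produces the same amount; substituting Σ_{j≠i} q_j = 3q_i yields q_i = 117/20.
Price P = 144 - 4·(117/5) = 252/5.
Rigel's profit: (252/5 - 27)·(117/20) = 136.8900.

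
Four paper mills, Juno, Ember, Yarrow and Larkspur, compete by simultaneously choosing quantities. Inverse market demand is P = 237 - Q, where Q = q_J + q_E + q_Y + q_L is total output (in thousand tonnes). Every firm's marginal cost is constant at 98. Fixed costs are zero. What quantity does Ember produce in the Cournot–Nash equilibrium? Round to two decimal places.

27.80

A representative firm's profit is π_i = q_i(237 - Q) - 98q_i.
Setting ∂π_i/∂q_i = 0 with rivals' quantities fixed: 139 - 2q_i - Σ_{j≠i} q_j = 0.
By symmetry each firm produces the same amount; substituting Σ_{j≠i} q_j = 3q_i yields q_i = 139/5.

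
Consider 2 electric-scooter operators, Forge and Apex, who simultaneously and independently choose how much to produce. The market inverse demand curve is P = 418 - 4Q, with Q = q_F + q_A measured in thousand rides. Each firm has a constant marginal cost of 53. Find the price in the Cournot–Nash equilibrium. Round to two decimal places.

174.67

A representative firm's profit is π_i = q_i(418 - 4Q) - 53q_i.
Setting ∂π_i/∂q_i = 0 with rivals' quantities fixed: 365 - 8q_i - 4q_j = 0.
By symmetry each firm produces the same amount; substituting q_j = q_i yields q_i = 365/12.
Total output Q = 365/6, so price P = 418 - 4·(365/6) = 524/3.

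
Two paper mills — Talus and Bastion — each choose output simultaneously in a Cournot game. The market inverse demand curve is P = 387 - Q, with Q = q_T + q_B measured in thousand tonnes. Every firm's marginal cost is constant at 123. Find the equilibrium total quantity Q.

176

A representative firm's profit is π_i = q_i(387 - Q) - 123q_i.
First-order condition (treating rivals' output as given): 264 - 2q_i - q_j = 0.
By symmetry each firm produces the same amount; substituting q_j = q_i yields q_i = 264/3 = 88.
Total output Q = 88 + 88 = 176.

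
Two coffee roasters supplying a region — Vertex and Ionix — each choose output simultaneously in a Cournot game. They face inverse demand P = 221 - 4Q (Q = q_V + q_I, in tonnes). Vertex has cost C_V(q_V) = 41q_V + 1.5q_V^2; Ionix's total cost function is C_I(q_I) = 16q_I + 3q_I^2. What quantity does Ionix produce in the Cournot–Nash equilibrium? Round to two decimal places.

11.12

Vertex's profit: π_V = (221 - 4Q)q_V - (41q_V + (3/2)q_V²). Setting ∂π_V/∂q_V = 0: 180 - 11q_V - 4(q_I) = 0.
Ionix's first-order condition: 205 - 14q_I - 4(q_V) = 0.
Best responses: q_V = (180 - 4q_I)/11, q_I = (205 - 4q_V)/14.
Substituting one into the other gives q_V = 850/69 and q_I = 1535/138.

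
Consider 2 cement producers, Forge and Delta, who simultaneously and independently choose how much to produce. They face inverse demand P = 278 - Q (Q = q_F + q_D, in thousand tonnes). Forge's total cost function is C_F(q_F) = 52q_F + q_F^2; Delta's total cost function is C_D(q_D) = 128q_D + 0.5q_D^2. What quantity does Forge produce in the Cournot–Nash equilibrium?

Forge's profit: π_F = (278 - Q)q_F - (52q_F + q_F²). Setting ∂π_F/∂q_F = 0: 226 - 4q_F - (q_D) = 0.
Delta's first-order condition: 150 - 3q_D - (q_F) = 0.
Rearranging gives the reaction functions q_F = (226 - q_D)/4 and q_D = (150 - q_F)/3.
Substituting one into the other gives q_F = 48 and q_D = 34.

48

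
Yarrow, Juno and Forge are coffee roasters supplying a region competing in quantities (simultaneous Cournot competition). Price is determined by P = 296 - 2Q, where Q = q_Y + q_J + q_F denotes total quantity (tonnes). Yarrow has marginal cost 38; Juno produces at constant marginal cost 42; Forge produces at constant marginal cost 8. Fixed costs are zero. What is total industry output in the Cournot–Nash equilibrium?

Yarrow's profit: π_Y = (296 - 2Q)q_Y - (38q_Y). Setting ∂π_Y/∂q_Y = 0: 258 - 4q_Y - 2(q_J + q_F) = 0.
Juno's first-order condition: 254 - 4q_J - 2(q_Y + q_F) = 0.
Forge's first-order condition: 288 - 4q_F - 2(q_Y + q_J) = 0.
Summing all 3 equations gives 800 − 8Q = 0, hence Q = 100.
Back-substituting: q_Y = (258 − 200)/2 = 29, q_J = (254 − 200)/2 = 27, q_F = (288 − 200)/2 = 44.
Total output Q = 29 + 27 + 44 = 100.

100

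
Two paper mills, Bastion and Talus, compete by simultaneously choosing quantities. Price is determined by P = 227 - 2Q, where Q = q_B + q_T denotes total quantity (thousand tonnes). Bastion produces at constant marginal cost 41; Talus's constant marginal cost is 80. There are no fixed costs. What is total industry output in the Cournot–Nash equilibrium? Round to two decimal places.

Bastion's profit: π_B = (227 - 2Q)q_B - (41q_B). Setting ∂π_B/∂q_B = 0: 186 - 4q_B - 2(q_T) = 0.
Talus's profit: π_T = (227 - 2Q)q_T - (80q_T). Setting ∂π_T/∂q_T = 0: 147 - 4q_T - 2(q_B) = 0.
Rearranging gives the reaction functions q_B = (186 - 2q_T)/4 and q_T = (147 - 2q_B)/4.
Substituting one into the other gives q_B = 75/2 and q_T = 18.
Total output Q = 75/2 + 18 = 111/2.

55.50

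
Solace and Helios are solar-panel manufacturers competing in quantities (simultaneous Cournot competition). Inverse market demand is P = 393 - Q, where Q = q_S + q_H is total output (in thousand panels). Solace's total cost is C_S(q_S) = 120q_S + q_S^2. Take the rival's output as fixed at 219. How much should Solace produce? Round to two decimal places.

13.50

With the rival's output fixed at 219, Solace's profit is π_S = (393 - 219 - q_S)q_S - (120q_S + q_S²) = (174 - q_S)q_S - (120q_S + q_S²).
∂π_S/∂q_S = 54 - 4q_S = 0, so q_S = 27/2.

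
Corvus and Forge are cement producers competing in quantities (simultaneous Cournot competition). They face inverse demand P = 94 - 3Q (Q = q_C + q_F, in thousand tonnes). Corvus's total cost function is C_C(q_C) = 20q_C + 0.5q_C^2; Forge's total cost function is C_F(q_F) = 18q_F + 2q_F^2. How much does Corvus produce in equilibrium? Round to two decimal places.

8.39

Corvus's profit: π_C = (94 - 3Q)q_C - (20q_C + (1/2)q_C²). Setting ∂π_C/∂q_C = 0: 74 - 7q_C - 3(q_F) = 0.
Forge's profit: π_F = (94 - 3Q)q_F - (18q_F + 2q_F²). Setting ∂π_F/∂q_F = 0: 76 - 10q_F - 3(q_C) = 0.
Rearranging gives the reaction functions q_C = (74 - 3q_F)/7 and q_F = (76 - 3q_C)/10.
Solving the pair: q_C = 512/61, q_F = 310/61.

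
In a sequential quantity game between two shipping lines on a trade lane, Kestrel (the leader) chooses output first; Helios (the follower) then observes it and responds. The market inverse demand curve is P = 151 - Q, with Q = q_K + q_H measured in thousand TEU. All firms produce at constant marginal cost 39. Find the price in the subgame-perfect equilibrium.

67

Solve by backward induction. Given q_K, the follower Helios maximises π_H = (151 - q_K - q_H)q_H - 39q_H.
Follower FOC: 112 - q_K - 2q_H = 0, so q_H(q_K) = (112 - q_K)/2.
The leader anticipates this reaction. Substituting into P = 151 - Q gives P = 95 - (1/2)q_K, so π_K = (95 - (1/2)q_K)q_K - 39q_K.
Maximising: ∂π_K/∂q_K = 56 - q_K = 0, giving q_K = 56.
Then q_H = (112 - 56)/2 = 28.
Total output Q = 84, so price P = 151 - 84 = 67.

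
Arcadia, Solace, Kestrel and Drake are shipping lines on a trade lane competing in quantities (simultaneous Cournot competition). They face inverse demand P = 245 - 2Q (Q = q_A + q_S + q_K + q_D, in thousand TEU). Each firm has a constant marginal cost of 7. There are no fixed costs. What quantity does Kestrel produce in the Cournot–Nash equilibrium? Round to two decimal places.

23.80

A representative firm's profit is π_i = q_i(245 - 2Q) - 7q_i.
Setting ∂π_i/∂q_i = 0 with rivals' quantities fixed: 238 - 4q_i - 2·Σ_{j≠i} q_j = 0.
By symmetry each firm produces the same amount; substituting Σ_{j≠i} q_j = 3q_i yields q_i = 238/10 = 119/5.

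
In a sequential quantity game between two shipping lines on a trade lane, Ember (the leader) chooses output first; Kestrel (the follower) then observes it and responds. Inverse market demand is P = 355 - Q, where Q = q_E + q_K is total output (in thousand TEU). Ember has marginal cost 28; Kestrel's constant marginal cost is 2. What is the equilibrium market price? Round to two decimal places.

The follower Kestrel best-responds to any q_E: π_K = (355 - Q)q_K - 2q_K.
Setting the follower's marginal profit to zero, 353 - q_E - 2q_K = 0, i.e. q_K = (353 - q_E)/2.
The leader anticipates this reaction. Substituting into P = 355 - Q gives P = 357/2 - (1/2)q_E, so π_E = (357/2 - (1/2)q_E)q_E - 28q_E.
The leader's first-order condition 301/2 - q_E = 0 yields q_E = 301/2.
Then q_K = (353 - 301/2)/2 = 405/4.
Total output Q = 1007/4, so price P = 355 - 1007/4 = 413/4.

103.25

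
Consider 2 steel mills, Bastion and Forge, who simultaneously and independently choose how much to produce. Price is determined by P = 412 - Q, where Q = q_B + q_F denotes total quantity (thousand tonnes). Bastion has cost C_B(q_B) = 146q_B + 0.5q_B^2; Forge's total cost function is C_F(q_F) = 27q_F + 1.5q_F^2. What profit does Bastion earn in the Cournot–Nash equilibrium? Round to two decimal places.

6834.38

Bastion's profit: π_B = (412 - Q)q_B - (146q_B + (1/2)q_B²). Setting ∂π_B/∂q_B = 0: 266 - 3q_B - (q_F) = 0.
Forge's first-order condition: 385 - 5q_F - (q_B) = 0.
So q_B = (266 - q_F)/3 and q_F = (385 - q_B)/5.
Substituting one into the other gives q_B = 135/2 and q_F = 127/2.
Price P = 412 - 131 = 281.
Bastion's profit: 281·(135/2) - 146·(135/2) - (1/2)(135/2)² = 6834.3750.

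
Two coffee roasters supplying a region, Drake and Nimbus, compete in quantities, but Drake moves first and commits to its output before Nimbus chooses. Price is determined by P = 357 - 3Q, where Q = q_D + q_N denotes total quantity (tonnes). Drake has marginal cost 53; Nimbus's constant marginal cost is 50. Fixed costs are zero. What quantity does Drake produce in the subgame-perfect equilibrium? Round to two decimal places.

The follower Nimbus best-responds to any q_D: π_N = (357 - 3Q)q_N - 50q_N.
Follower FOC: 307 - 3q_D - 6q_N = 0, so q_N(q_D) = (307 - 3q_D)/6.
The leader anticipates this reaction. Substituting into P = 357 - 3Q gives P = 407/2 - (3/2)q_D, so π_D = (407/2 - (3/2)q_D)q_D - 53q_D.
The leader's first-order condition 301/2 - 3q_D = 0 yields q_D = 301/6.
Then q_N = (307 - 3·(301/6))/6 = 313/12.

50.17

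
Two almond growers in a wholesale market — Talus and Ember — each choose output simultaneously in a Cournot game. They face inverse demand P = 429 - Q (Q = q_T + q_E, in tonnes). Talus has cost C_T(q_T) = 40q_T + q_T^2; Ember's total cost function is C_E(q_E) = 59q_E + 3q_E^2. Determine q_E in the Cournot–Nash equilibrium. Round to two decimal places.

Talus's profit: π_T = (429 - Q)q_T - (40q_T + q_T²). Setting ∂π_T/∂q_T = 0: 389 - 4q_T - (q_E) = 0.
Ember's profit: π_E = (429 - Q)q_E - (59q_E + 3q_E²). Setting ∂π_E/∂q_E = 0: 370 - 8q_E - (q_T) = 0.
Best responses: q_T = (389 - q_E)/4, q_E = (370 - q_T)/8.
Solving the pair: q_T = 88.4516, q_E = 1091/31.

35.19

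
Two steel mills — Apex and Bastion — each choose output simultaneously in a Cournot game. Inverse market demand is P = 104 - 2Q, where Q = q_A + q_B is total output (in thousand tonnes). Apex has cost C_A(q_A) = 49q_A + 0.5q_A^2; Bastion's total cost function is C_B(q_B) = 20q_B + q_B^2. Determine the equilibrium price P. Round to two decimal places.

Apex's profit: π_A = (104 - 2Q)q_A - (49q_A + (1/2)q_A²). Setting ∂π_A/∂q_A = 0: 55 - 5q_A - 2(q_B) = 0.
Bastion's profit: π_B = (104 - 2Q)q_B - (20q_B + q_B²). Setting ∂π_B/∂q_B = 0: 84 - 6q_B - 2(q_A) = 0.
Best responses: q_A = (55 - 2q_B)/5, q_B = (84 - 2q_A)/6.
Substituting one into the other gives q_A = 81/13 and q_B = 155/13.
Total output Q = 236/13, so price P = 104 - 2·(236/13) = 880/13.

67.69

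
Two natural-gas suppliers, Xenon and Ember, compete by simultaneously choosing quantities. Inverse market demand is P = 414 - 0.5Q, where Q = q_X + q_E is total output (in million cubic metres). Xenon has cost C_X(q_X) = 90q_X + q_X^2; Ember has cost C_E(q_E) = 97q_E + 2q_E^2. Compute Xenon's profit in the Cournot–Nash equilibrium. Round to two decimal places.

14726.68

Xenon's profit: π_X = (414 - 0.5Q)q_X - (90q_X + q_X²). Setting ∂π_X/∂q_X = 0: 324 - 3q_X - (1/2)(q_E) = 0.
Ember's profit: π_E = (414 - 0.5Q)q_E - (97q_E + 2q_E²). Setting ∂π_E/∂q_E = 0: 317 - 5q_E - (1/2)(q_X) = 0.
Best responses: q_X = (324 - (1/2)q_E)/3, q_E = (317 - (1/2)q_X)/5.
Substituting one into the other gives q_X = 99.0847 and q_E = 53.4915.
Price P = 414 - (1/2)·152.5763 = 337.7119.
Xenon's profit: 337.7119·99.0847 - 90·99.0847 - 99.0847² = 14726.6803.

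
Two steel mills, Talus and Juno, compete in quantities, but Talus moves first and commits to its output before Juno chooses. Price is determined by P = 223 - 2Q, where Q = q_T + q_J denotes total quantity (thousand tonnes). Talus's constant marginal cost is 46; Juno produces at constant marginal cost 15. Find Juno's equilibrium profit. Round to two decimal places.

The follower Juno best-responds to any q_T: π_J = (223 - 2Q)q_J - 15q_J.
Setting the follower's marginal profit to zero, 208 - 2q_T - 4q_J = 0, i.e. q_J = (208 - 2q_T)/4.
Talus substitutes q_J(q_T) into its own profit: π_T = q_T(223 - 2q_T - (208 - 2q_T)/2) - 46q_T = (119 - q_T)q_T - 46q_T.
Leader FOC: 73 - 2q_T = 0, so q_T = 73/2.
Then q_J = (208 - 2·(73/2))/4 = 135/4.
Price P = 223 - 2·(281/4) = 165/2.
Juno's profit: (165/2 - 15)·(135/4) = 2278.1250.

2278.13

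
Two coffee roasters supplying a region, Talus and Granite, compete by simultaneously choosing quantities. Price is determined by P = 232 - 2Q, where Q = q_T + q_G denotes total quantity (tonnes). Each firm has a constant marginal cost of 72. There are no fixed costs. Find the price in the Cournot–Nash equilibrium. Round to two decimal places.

125.33

A representative firm's profit is π_i = q_i(232 - 2Q) - 72q_i.
First-order condition (treating rivals' output as given): 160 - 4q_i - 2q_j = 0.
With identical firms every q_j equals q_i, so q_j = q_i and 160 = 6q_i, giving q_i = 80/3.
Total output Q = 160/3, so price P = 232 - 2·(160/3) = 376/3.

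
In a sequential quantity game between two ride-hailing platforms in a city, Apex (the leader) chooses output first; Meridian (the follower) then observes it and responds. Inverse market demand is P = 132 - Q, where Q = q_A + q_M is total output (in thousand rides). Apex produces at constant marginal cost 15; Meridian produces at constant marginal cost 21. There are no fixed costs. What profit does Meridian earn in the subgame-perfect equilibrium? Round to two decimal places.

Solve by backward induction. Given q_A, the follower Meridian maximises π_M = (132 - q_A - q_M)q_M - 21q_M.
∂π_M/∂q_M = 111 - q_A - 2q_M = 0 gives the reaction function q_M = (111 - q_A)/2.
Apex substitutes q_M(q_A) into its own profit: π_A = q_A(132 - q_A - (111 - q_A)/2) - 15q_A = (153/2 - (1/2)q_A)q_A - 15q_A.
The leader's first-order condition 123/2 - q_A = 0 yields q_A = 123/2.
Then q_M = (111 - 123/2)/2 = 99/4.
Price P = 132 - 345/4 = 183/4.
Meridian's profit: (183/4 - 21)·(99/4) = 612.5625.

612.56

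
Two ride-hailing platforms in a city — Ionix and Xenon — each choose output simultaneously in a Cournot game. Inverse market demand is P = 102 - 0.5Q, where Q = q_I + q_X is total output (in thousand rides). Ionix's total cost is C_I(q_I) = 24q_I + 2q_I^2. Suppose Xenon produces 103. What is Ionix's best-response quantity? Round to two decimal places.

5.30

With the rival's output fixed at 103, Ionix's profit is π_I = (102 - (1/2)·103 - (1/2)q_I)q_I - (24q_I + 2q_I²) = (101/2 - (1/2)q_I)q_I - (24q_I + 2q_I²).
∂π_I/∂q_I = 53/2 - 5q_I = 0, so q_I = 53/10.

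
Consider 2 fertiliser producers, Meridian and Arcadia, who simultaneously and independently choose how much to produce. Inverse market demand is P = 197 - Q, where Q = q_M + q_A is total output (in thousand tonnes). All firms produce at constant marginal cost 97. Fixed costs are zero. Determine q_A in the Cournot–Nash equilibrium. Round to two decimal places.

33.33

Each firm earns π_i = (197 - Q)q_i - 97q_i.
First-order condition (treating rivals' output as given): 100 - 2q_i - q_j = 0.
By symmetry each firm produces the same amount; substituting q_j = q_i yields q_i = 100/3.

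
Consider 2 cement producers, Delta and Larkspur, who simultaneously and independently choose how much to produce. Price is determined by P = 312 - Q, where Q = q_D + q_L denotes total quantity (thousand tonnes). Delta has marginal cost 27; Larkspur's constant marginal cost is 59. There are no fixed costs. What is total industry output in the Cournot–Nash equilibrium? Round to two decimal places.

Delta's profit: π_D = (312 - Q)q_D - (27q_D). Setting ∂π_D/∂q_D = 0: 285 - 2q_D - (q_L) = 0.
Larkspur's first-order condition: 253 - 2q_L - (q_D) = 0.
Best responses: q_D = (285 - q_L)/2, q_L = (253 - q_D)/2.
Substituting one into the other gives q_D = 317/3 and q_L = 221/3.
Total output Q = 317/3 + 221/3 = 538/3.

179.33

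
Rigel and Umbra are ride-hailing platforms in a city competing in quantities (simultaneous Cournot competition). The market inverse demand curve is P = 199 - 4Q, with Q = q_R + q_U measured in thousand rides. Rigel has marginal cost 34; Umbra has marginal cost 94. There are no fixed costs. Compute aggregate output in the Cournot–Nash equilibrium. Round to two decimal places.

Rigel's profit: π_R = (199 - 4Q)q_R - (34q_R). Setting ∂π_R/∂q_R = 0: 165 - 8q_R - 4(q_U) = 0.
Umbra's first-order condition: 105 - 8q_U - 4(q_R) = 0.
Rearranging gives the reaction functions q_R = (165 - 4q_U)/8 and q_U = (105 - 4q_R)/8.
Solving the pair: q_R = 75/4, q_U = 15/4.
Total output Q = 75/4 + 15/4 = 45/2.

22.50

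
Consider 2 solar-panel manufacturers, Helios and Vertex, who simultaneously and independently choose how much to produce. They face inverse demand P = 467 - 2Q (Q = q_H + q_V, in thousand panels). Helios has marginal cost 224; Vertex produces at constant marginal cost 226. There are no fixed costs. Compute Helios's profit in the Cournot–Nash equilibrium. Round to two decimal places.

3334.72

Helios's profit: π_H = (467 - 2Q)q_H - (224q_H). Setting ∂π_H/∂q_H = 0: 243 - 4q_H - 2(q_V) = 0.
Vertex's profit: π_V = (467 - 2Q)q_V - (226q_V). Setting ∂π_V/∂q_V = 0: 241 - 4q_V - 2(q_H) = 0.
Best responses: q_H = (243 - 2q_V)/4, q_V = (241 - 2q_H)/4.
Substituting one into the other gives q_H = 245/6 and q_V = 239/6.
Price P = 467 - 2·(242/3) = 917/3.
Helios's profit: (917/3 - 224)·(245/6) = 3334.7222.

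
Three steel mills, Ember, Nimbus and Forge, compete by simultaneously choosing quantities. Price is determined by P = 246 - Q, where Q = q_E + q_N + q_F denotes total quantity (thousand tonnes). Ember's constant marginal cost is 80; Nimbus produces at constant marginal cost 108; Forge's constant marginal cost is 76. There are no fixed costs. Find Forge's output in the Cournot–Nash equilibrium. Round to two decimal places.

Ember's profit: π_E = (246 - Q)q_E - (80q_E). Setting ∂π_E/∂q_E = 0: 166 - 2q_E - (q_N + q_F) = 0.
Nimbus's profit: π_N = (246 - Q)q_N - (108q_N). Setting ∂π_N/∂q_N = 0: 138 - 2q_N - (q_E + q_F) = 0.
Forge's first-order condition: 170 - 2q_F - (q_E + q_N) = 0.
Adding the 3 conditions: 474 − 2Q − 2Q = 0, i.e. Q = 237/2.
Back-substituting: q_E = (166 − 237/2) = 95/2, q_N = (138 − 237/2) = 39/2, q_F = (170 − 237/2) = 103/2.

51.50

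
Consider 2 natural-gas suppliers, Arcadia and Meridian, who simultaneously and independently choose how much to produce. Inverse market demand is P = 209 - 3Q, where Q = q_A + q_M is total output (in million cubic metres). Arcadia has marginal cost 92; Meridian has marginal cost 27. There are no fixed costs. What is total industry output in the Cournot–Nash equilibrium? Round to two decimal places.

Arcadia's profit: π_A = (209 - 3Q)q_A - (92q_A). Setting ∂π_A/∂q_A = 0: 117 - 6q_A - 3(q_M) = 0.
Meridian's profit: π_M = (209 - 3Q)q_M - (27q_M). Setting ∂π_M/∂q_M = 0: 182 - 6q_M - 3(q_A) = 0.
Best responses: q_A = (117 - 3q_M)/6, q_M = (182 - 3q_A)/6.
Substituting one into the other gives q_A = 52/9 and q_M = 247/9.
Total output Q = 52/9 + 247/9 = 299/9.

33.22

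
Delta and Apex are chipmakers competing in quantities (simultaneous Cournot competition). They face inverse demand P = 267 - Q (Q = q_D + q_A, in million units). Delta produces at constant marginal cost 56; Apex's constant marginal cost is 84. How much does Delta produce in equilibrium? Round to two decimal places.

79.67

Delta's profit: π_D = (267 - Q)q_D - (56q_D). Setting ∂π_D/∂q_D = 0: 211 - 2q_D - (q_A) = 0.
Apex's first-order condition: 183 - 2q_A - (q_D) = 0.
Rearranging gives the reaction functions q_D = (211 - q_A)/2 and q_A = (183 - q_D)/2.
Solving the pair: q_D = 239/3, q_A = 155/3.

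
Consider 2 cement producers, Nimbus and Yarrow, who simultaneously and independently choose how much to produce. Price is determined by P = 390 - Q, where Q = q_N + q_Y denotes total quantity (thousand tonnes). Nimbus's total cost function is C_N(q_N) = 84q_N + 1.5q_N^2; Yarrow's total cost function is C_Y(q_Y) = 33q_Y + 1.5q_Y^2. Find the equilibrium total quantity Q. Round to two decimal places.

Nimbus's profit: π_N = (390 - Q)q_N - (84q_N + (3/2)q_N²). Setting ∂π_N/∂q_N = 0: 306 - 5q_N - (q_Y) = 0.
Yarrow's profit: π_Y = (390 - Q)q_Y - (33q_Y + (3/2)q_Y²). Setting ∂π_Y/∂q_Y = 0: 357 - 5q_Y - (q_N) = 0.
Rearranging gives the reaction functions q_N = (306 - q_Y)/5 and q_Y = (357 - q_N)/5.
Substituting one into the other gives q_N = 391/8 and q_Y = 493/8.
Total output Q = 391/8 + 493/8 = 221/2.

110.50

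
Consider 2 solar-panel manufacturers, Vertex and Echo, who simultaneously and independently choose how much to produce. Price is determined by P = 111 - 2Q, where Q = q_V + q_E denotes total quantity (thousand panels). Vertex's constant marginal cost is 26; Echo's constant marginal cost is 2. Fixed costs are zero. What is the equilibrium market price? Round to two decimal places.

Vertex's profit: π_V = (111 - 2Q)q_V - (26q_V). Setting ∂π_V/∂q_V = 0: 85 - 4q_V - 2(q_E) = 0.
Echo's first-order condition: 109 - 4q_E - 2(q_V) = 0.
Best responses: q_V = (85 - 2q_E)/4, q_E = (109 - 2q_V)/4.
Substituting one into the other gives q_V = 61/6 and q_E = 133/6.
Total output Q = 97/3, so price P = 111 - 2·(97/3) = 139/3.

46.33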